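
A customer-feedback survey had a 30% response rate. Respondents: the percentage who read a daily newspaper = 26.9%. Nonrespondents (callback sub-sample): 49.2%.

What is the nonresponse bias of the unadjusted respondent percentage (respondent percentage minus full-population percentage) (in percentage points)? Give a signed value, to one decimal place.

-15.6 percentage points

Nonresponse fraction = 1 − 0.3 = 0.7.
Bias = (nonresponse fraction) × (respondent percentage − nonrespondent percentage)
     = 0.7 × (26.9 − 49.2) = 0.7 × -22.3 = -15.61.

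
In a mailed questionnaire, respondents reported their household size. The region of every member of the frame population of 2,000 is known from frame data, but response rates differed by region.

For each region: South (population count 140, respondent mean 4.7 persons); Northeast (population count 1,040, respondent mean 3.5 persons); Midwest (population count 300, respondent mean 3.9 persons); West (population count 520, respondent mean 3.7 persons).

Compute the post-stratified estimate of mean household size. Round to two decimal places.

Reweight to the known region distribution:
  South: (140/2,000) × 4.7 = 0.329
  Northeast: (1,040/2,000) × 3.5 = 1.82
  Midwest: (300/2,000) × 3.9 = 0.585
  West: (520/2,000) × 3.7 = 0.962
Post-stratified estimate = 3.696 → 3.70.

3.70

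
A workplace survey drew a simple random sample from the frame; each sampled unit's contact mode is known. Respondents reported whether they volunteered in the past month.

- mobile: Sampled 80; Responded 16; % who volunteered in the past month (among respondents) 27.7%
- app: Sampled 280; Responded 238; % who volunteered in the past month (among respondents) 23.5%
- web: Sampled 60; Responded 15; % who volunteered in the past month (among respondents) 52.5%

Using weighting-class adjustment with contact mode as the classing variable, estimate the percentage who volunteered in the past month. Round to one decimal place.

Response rates by class: mobile 16/80 = 20%, app 238/280 = 85%, web 15/60 = 25%.
Each respondent's weight = sampled/responded in their class; summing within a class gives n_sampled, so:
  mobile: 80 × 27.7 = 2216
  app: 280 × 23.5 = 6580
  web: 60 × 52.5 = 3150
Adjusted estimate = 11,946 / 420 = 28.4429 → 28.4%.

28.4%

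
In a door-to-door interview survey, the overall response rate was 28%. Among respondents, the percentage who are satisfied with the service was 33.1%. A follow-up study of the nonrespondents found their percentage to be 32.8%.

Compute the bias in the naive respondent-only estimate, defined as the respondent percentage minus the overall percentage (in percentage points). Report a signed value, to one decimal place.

Nonresponse fraction = 1 − 0.28 = 0.72.
Bias = (nonresponse fraction) × (respondent percentage − nonrespondent percentage)
     = 0.72 × (33.1 − 32.8) = 0.72 × 0.3 = 0.216.

+0.2 percentage points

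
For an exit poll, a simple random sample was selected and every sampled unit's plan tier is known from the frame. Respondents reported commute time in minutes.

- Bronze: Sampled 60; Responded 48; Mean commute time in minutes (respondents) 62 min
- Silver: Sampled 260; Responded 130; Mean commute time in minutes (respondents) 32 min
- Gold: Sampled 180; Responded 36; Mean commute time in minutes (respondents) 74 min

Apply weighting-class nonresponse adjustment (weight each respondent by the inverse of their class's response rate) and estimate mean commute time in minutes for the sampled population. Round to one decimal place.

Class response rates: Bronze 48/60 = 80%, Silver 130/260 = 50%, Gold 36/180 = 20%.
With weight = n_sampled/n_responded per class, the weighted class total is n_sampled:
  Bronze: 60 × 62 = 3720
  Silver: 260 × 32 = 8320
  Gold: 180 × 74 = 13,320
Adjusted estimate = 25,360 / 500 = 50.72 → 50.7.

50.7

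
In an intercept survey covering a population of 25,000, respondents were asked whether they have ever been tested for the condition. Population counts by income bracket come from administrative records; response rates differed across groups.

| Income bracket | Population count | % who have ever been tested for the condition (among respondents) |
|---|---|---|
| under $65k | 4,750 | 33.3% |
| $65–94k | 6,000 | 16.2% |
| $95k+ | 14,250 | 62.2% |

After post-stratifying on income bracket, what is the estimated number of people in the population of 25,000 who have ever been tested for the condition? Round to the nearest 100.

Estimated count per cell = population count × respondent percentage:
  under $65k: 4,750 × 33.3% = 1581.75
  $65–94k: 6,000 × 16.2% = 972
  $95k+: 14,250 × 62.2% = 8863.5
Estimated total = 11417.2 → 11,400.

11,400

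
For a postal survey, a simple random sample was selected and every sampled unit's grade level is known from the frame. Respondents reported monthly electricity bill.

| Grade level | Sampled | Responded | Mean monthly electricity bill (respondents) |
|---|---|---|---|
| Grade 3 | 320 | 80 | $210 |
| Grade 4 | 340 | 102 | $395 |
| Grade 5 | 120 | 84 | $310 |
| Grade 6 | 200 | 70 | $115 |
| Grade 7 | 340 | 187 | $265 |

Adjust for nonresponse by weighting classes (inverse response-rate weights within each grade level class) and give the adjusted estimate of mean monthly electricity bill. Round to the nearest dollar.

$267

Class response rates: Grade 3 80/320 = 25%, Grade 4 102/340 = 30%, Grade 5 84/120 = 70%, Grade 6 70/200 = 35%, Grade 7 187/340 = 55%.
Each respondent's weight = sampled/responded in their class; summing within a class gives n_sampled, so:
  Grade 3: 320 × 210 = 67,200
  Grade 4: 340 × 395 = 134,300
  Grade 5: 120 × 310 = 37,200
  Grade 6: 200 × 115 = 23,000
  Grade 7: 340 × 265 = 90,100
Adjusted estimate = 351,800 / 1,320 = 266.515 → $267.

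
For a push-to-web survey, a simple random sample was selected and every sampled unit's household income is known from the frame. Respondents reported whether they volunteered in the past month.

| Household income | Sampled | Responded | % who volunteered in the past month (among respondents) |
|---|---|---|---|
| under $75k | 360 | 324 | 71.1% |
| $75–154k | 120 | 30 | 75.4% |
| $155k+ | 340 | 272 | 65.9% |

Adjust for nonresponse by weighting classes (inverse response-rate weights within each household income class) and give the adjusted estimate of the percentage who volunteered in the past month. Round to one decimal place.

Class response rates: under $75k 324/360 = 90%, $75–154k 30/120 = 25%, $155k+ 272/340 = 80%.
With weight = n_sampled/n_responded per class, the weighted class total is n_sampled:
  under $75k: 360 × 71.1 = 25596
  $75–154k: 120 × 75.4 = 9048
  $155k+: 340 × 65.9 = 22406
Adjusted estimate = 57,050 / 820 = 69.5732 → 69.6%.

69.6%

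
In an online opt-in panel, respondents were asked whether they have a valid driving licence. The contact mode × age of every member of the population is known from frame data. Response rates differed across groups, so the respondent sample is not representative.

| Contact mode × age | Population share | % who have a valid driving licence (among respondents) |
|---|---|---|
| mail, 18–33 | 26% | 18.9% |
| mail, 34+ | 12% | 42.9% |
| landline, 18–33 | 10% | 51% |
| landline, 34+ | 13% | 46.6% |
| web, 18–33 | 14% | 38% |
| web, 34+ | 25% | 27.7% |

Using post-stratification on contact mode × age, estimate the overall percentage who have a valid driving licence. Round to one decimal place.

Weight each group's respondent value by its population share:
  mail, 18–33: 0.26 × 18.9 = 4.914
  mail, 34+: 0.12 × 42.9 = 5.148
  landline, 18–33: 0.1 × 51 = 5.1
  landline, 34+: 0.13 × 46.6 = 6.058
  web, 18–33: 0.14 × 38 = 5.32
  web, 34+: 0.25 × 27.7 = 6.925
Post-stratified estimate = 33.465 → 33.5%.

33.5%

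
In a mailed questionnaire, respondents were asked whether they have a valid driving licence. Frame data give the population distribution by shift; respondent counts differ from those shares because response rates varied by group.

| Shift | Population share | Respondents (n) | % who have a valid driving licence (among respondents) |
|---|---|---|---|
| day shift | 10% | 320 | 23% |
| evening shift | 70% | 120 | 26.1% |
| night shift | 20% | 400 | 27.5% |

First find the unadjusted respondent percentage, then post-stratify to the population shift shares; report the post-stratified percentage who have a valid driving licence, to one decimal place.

Naive respondent-only estimate (weights = respondent counts):
  (320/840)×23 + (120/840)×26.1 + (400/840)×27.5 = 25.5857%
Post-stratifying to population shares instead:
  0.1×23 + 0.7×26.1 + 0.2×27.5 = 26.07%

26.1%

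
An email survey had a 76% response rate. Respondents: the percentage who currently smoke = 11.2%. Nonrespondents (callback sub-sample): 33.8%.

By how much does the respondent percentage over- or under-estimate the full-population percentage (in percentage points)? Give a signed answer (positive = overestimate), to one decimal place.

Nonresponse fraction = 1 − 0.76 = 0.24.
Bias = (nonresponse fraction) × (respondent percentage − nonrespondent percentage)
     = 0.24 × (11.2 − 33.8) = 0.24 × -22.6 = -5.424.

-5.4 percentage points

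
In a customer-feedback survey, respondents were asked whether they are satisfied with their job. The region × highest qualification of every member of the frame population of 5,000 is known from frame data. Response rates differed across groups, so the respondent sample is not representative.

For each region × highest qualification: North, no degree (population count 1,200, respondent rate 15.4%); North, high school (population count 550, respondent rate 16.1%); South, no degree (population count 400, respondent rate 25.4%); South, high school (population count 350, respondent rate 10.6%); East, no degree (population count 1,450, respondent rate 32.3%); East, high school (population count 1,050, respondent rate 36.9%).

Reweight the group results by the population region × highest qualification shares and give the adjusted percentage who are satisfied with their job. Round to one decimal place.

Post-stratification weights by population share, not respondent share:
  North, no degree: (1,200/5,000) × 15.4 = 3.696
  North, high school: (550/5,000) × 16.1 = 1.771
  South, no degree: (400/5,000) × 25.4 = 2.032
  South, high school: (350/5,000) × 10.6 = 0.742
  East, no degree: (1,450/5,000) × 32.3 = 9.367
  East, high school: (1,050/5,000) × 36.9 = 7.749
Post-stratified estimate = 25.357 → 25.4%.

25.4%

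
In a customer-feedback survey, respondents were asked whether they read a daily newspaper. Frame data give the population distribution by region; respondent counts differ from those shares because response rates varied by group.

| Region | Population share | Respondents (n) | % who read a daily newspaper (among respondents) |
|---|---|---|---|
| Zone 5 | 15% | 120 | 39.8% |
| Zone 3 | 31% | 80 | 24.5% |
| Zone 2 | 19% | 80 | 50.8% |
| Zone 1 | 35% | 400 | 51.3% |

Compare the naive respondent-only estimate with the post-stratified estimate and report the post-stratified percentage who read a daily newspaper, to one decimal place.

41.2%

Unadjusted (pooled respondent) estimate weights by respondent counts:
  (120/680)×39.8 + (80/680)×24.5 + (80/680)×50.8 + (400/680)×51.3 = 46.0588%
Post-stratified estimate weights by population shares:
  0.15×39.8 + 0.31×24.5 + 0.19×50.8 + 0.35×51.3 = 41.172%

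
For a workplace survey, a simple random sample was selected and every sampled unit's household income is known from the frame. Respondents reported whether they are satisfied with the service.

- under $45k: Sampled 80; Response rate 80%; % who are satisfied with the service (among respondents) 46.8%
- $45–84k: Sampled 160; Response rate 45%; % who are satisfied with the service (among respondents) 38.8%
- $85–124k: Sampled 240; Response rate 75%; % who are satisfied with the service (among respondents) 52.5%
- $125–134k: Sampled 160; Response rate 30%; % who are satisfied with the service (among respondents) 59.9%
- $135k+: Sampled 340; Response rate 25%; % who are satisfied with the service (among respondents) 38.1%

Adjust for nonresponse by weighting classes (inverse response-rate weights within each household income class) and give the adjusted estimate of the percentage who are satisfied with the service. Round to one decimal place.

46.0%

Inverse-response-rate weighting restores each class to its sampled count, so class totals weight by n_sampled:
  under $45k: 80 × 46.8 = 3744
  $45–84k: 160 × 38.8 = 6208
  $85–124k: 240 × 52.5 = 12,600
  $125–134k: 160 × 59.9 = 9584
  $135k+: 340 × 38.1 = 12,954
Adjusted estimate = 45,090 / 980 = 46.0102 → 46.0%.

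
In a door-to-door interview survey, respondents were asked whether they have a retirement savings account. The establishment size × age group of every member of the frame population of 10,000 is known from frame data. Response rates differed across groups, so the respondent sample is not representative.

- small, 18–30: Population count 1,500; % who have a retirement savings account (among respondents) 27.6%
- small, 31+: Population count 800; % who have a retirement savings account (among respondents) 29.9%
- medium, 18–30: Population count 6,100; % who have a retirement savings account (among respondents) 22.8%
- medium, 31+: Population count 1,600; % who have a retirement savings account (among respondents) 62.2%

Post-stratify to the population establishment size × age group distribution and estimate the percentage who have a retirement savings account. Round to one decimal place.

30.4%

Weight each group's respondent value by its population share:
  small, 18–30: (1,500/10,000) × 27.6 = 4.14
  small, 31+: (800/10,000) × 29.9 = 2.392
  medium, 18–30: (6,100/10,000) × 22.8 = 13.908
  medium, 31+: (1,600/10,000) × 62.2 = 9.952
Post-stratified estimate = 30.392 → 30.4%.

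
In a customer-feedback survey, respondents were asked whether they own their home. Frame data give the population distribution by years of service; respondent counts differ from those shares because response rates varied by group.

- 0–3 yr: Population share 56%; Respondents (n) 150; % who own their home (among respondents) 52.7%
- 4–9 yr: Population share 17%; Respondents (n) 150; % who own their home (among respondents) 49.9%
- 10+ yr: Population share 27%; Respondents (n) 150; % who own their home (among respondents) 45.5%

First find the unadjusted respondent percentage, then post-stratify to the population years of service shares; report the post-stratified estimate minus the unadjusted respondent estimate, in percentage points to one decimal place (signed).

+0.9 percentage points

Naive respondent-only estimate (weights = respondent counts):
  (150/450)×52.7 + (150/450)×49.9 + (150/450)×45.5 = 49.3667%
Reweighting by population years of service shares:
  0.56×52.7 + 0.17×49.9 + 0.27×45.5 = 50.28%
Difference = 50.28 − 49.3667 = 0.9133 pp.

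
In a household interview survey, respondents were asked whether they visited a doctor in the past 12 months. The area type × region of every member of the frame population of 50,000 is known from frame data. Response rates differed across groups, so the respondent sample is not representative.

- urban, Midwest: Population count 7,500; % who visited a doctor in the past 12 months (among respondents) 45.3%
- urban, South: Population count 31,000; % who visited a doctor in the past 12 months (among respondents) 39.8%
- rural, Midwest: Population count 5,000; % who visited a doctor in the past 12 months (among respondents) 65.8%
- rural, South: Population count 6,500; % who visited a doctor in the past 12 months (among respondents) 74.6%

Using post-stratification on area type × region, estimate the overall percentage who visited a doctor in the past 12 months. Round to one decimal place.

Each cell contributes population-share × respondent value:
  urban, Midwest: (7,500/50,000) × 45.3 = 6.795
  urban, South: (31,000/50,000) × 39.8 = 24.676
  rural, Midwest: (5,000/50,000) × 65.8 = 6.58
  rural, South: (6,500/50,000) × 74.6 = 9.698
Post-stratified estimate = 47.749 → 47.7%.

47.7%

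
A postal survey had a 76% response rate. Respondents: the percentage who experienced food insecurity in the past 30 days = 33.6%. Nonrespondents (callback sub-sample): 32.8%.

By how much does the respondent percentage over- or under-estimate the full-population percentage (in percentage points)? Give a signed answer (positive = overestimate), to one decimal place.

Nonresponse fraction = 1 − 0.76 = 0.24.
Bias = (nonresponse fraction) × (respondent percentage − nonrespondent percentage)
     = 0.24 × (33.6 − 32.8) = 0.24 × 0.8 = 0.192.

+0.2 percentage points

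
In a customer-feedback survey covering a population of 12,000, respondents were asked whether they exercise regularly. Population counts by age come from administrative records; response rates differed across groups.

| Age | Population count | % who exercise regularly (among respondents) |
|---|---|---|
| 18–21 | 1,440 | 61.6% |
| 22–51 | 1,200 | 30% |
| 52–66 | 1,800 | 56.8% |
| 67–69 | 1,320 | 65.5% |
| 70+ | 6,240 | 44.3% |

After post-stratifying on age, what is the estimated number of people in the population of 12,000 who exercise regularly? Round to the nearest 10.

5,900

Apply each group's respondent rate to its population count:
  18–21: 1,440 × 61.6% = 887.04
  22–51: 1,200 × 30% = 360
  52–66: 1,800 × 56.8% = 1022.4
  67–69: 1,320 × 65.5% = 864.6
  70+: 6,240 × 44.3% = 2764.32
Estimated total = 5898.36 → 5,900.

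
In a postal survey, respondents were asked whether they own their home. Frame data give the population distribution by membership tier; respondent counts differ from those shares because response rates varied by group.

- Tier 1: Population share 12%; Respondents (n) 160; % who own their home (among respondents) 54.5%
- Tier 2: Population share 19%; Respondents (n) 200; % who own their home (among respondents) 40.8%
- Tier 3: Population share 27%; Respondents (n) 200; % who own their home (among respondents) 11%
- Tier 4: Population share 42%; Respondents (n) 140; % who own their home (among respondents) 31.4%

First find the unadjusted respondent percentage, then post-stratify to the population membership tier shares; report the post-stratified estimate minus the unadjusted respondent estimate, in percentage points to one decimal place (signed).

Unadjusted (pooled respondent) estimate weights by respondent counts:
  (160/700)×54.5 + (200/700)×40.8 + (200/700)×11 + (140/700)×31.4 = 33.5371%
Post-stratifying to population shares instead:
  0.12×54.5 + 0.19×40.8 + 0.27×11 + 0.42×31.4 = 30.45%
Difference = 30.45 − 33.5371 = -3.0871 pp.

-3.1 percentage points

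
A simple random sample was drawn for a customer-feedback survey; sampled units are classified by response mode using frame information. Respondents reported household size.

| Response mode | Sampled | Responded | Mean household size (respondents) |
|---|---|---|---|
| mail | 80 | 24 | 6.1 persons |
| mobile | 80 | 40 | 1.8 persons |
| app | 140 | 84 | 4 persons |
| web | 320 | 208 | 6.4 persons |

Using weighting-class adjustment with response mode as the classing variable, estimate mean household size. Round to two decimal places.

5.23

Class response rates: mail 24/80 = 30%, mobile 40/80 = 50%, app 84/140 = 60%, web 208/320 = 65%.
Weighting each respondent by the inverse class response rate inflates each class back to its sampled size, so the class weight is n_sampled:
  mail: 80 × 6.1 = 488
  mobile: 80 × 1.8 = 144
  app: 140 × 4 = 560
  web: 320 × 6.4 = 2048
Adjusted estimate = 3240 / 620 = 5.22581 → 5.23.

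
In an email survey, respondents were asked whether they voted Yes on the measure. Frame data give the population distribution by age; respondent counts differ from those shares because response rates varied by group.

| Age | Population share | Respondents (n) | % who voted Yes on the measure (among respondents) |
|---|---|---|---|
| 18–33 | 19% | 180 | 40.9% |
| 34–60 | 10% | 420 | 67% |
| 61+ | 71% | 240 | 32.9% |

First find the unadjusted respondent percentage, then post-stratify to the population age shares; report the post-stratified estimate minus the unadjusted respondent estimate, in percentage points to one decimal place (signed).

-13.8 percentage points

Without adjustment, the pooled respondent share is:
  (180/840)×40.9 + (420/840)×67 + (240/840)×32.9 = 51.6643%
Reweighting by population age shares:
  0.19×40.9 + 0.1×67 + 0.71×32.9 = 37.83%
Difference = 37.83 − 51.6643 = -13.8343 pp.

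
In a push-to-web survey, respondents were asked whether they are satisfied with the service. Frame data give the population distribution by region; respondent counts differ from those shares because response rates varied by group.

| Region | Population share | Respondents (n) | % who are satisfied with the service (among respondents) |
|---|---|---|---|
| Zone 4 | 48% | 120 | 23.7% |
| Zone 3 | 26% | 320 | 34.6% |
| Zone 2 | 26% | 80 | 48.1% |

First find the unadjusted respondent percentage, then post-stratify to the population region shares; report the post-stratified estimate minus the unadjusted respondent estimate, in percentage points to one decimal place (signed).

-1.3 percentage points

Unadjusted (pooled respondent) estimate weights by respondent counts:
  (120/520)×23.7 + (320/520)×34.6 + (80/520)×48.1 = 34.1615%
Post-stratifying to population shares instead:
  0.48×23.7 + 0.26×34.6 + 0.26×48.1 = 32.878%
Difference = 32.878 − 34.1615 = -1.2835 pp.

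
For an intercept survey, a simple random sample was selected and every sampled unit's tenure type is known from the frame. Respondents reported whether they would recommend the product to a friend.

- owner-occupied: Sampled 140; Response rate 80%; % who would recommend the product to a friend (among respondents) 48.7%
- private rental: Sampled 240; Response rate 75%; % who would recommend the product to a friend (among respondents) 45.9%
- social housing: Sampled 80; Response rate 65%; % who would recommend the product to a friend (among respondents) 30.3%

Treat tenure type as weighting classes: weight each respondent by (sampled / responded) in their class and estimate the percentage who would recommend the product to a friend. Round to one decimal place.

44.0%

Inverse-response-rate weighting restores each class to its sampled count, so class totals weight by n_sampled:
  owner-occupied: 140 × 48.7 = 6818
  private rental: 240 × 45.9 = 11,016
  social housing: 80 × 30.3 = 2424
Adjusted estimate = 20,258 / 460 = 44.0391 → 44.0%.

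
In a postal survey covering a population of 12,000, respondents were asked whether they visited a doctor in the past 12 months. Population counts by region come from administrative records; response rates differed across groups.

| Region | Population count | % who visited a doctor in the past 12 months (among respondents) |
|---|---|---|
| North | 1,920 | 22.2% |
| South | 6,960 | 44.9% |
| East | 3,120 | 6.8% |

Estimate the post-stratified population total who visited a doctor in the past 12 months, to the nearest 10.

3,760

Apply each group's respondent rate to its population count:
  North: 1,920 × 22.2% = 426.24
  South: 6,960 × 44.9% = 3125.04
  East: 3,120 × 6.8% = 212.16
Estimated total = 3763.44 → 3,760.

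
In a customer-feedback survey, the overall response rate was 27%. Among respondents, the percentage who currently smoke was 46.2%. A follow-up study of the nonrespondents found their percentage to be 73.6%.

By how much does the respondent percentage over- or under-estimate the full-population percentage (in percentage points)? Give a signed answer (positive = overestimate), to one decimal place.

-20.0 percentage points

Nonresponse fraction = 1 − 0.27 = 0.73.
Bias = (nonresponse fraction) × (respondent percentage − nonrespondent percentage)
     = 0.73 × (46.2 − 73.6) = 0.73 × -27.4 = -20.002.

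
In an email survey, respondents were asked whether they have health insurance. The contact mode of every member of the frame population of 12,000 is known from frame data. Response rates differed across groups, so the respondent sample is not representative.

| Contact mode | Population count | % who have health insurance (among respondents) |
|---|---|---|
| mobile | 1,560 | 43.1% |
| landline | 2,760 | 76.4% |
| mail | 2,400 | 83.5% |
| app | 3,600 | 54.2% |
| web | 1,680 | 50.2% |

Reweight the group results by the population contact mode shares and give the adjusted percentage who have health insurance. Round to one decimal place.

Weight each group's respondent value by its population share:
  mobile: (1,560/12,000) × 43.1 = 5.603
  landline: (2,760/12,000) × 76.4 = 17.572
  mail: (2,400/12,000) × 83.5 = 16.7
  app: (3,600/12,000) × 54.2 = 16.26
  web: (1,680/12,000) × 50.2 = 7.028
Post-stratified estimate = 63.163 → 63.2%.

63.2%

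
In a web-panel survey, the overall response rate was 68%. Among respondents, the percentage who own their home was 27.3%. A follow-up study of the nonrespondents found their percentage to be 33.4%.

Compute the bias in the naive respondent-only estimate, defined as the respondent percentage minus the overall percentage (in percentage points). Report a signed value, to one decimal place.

-2.0 percentage points

Nonresponse fraction = 1 − 0.68 = 0.32.
Bias = (nonresponse fraction) × (respondent percentage − nonrespondent percentage)
     = 0.32 × (27.3 − 33.4) = 0.32 × -6.1 = -1.952.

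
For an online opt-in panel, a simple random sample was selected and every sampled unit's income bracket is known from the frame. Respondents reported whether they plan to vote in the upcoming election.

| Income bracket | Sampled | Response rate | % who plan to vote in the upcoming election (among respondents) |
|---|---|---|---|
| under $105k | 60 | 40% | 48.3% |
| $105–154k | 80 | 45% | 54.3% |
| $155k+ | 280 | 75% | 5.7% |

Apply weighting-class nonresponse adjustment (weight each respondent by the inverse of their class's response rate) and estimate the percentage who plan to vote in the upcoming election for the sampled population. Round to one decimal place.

21.0%

Each respondent's weight = sampled/responded in their class; summing within a class gives n_sampled, so:
  under $105k: 60 × 48.3 = 2898
  $105–154k: 80 × 54.3 = 4344
  $155k+: 280 × 5.7 = 1596
Adjusted estimate = 8838 / 420 = 21.0429 → 21.0%.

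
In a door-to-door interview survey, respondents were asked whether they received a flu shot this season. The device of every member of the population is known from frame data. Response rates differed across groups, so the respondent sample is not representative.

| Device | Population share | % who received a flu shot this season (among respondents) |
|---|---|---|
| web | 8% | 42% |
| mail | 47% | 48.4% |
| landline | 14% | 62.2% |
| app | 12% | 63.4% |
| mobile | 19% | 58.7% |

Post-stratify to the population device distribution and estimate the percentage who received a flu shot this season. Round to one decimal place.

Each cell contributes population-share × respondent value:
  web: 0.08 × 42 = 3.36
  mail: 0.47 × 48.4 = 22.748
  landline: 0.14 × 62.2 = 8.708
  app: 0.12 × 63.4 = 7.608
  mobile: 0.19 × 58.7 = 11.153
Post-stratified estimate = 53.577 → 53.6%.

53.6%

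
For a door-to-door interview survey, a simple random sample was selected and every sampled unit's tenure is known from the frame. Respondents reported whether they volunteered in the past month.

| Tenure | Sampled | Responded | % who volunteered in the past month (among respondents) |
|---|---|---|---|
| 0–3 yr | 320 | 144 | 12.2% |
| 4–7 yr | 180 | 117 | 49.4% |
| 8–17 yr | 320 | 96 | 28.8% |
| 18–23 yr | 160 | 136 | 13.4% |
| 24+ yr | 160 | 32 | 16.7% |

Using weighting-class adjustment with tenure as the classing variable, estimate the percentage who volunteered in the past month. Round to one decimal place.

23.5%

Response rates by class: 0–3 yr 144/320 = 45%, 4–7 yr 117/180 = 65%, 8–17 yr 96/320 = 30%, 18–23 yr 136/160 = 85%, 24+ yr 32/160 = 20%.
Each respondent's weight = sampled/responded in their class; summing within a class gives n_sampled, so:
  0–3 yr: 320 × 12.2 = 3904
  4–7 yr: 180 × 49.4 = 8892
  8–17 yr: 320 × 28.8 = 9216
  18–23 yr: 160 × 13.4 = 2144
  24+ yr: 160 × 16.7 = 2672
Adjusted estimate = 26,828 / 1,140 = 23.5333 → 23.5%.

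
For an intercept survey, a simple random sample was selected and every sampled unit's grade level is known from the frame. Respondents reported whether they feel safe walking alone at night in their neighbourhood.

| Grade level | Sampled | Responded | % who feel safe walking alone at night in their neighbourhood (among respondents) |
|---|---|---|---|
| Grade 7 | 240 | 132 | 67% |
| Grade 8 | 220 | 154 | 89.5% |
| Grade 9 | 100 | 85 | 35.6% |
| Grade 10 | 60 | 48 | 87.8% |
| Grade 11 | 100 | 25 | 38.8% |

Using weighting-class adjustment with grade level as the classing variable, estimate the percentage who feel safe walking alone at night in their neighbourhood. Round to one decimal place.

67.3%

Class response rates: Grade 7 132/240 = 55%, Grade 8 154/220 = 70%, Grade 9 85/100 = 85%, Grade 10 48/60 = 80%, Grade 11 25/100 = 25%.
Each respondent's weight = sampled/responded in their class; summing within a class gives n_sampled, so:
  Grade 7: 240 × 67 = 16,080
  Grade 8: 220 × 89.5 = 19,690
  Grade 9: 100 × 35.6 = 3560
  Grade 10: 60 × 87.8 = 5268
  Grade 11: 100 × 38.8 = 3880
Adjusted estimate = 48,478 / 720 = 67.3306 → 67.3%.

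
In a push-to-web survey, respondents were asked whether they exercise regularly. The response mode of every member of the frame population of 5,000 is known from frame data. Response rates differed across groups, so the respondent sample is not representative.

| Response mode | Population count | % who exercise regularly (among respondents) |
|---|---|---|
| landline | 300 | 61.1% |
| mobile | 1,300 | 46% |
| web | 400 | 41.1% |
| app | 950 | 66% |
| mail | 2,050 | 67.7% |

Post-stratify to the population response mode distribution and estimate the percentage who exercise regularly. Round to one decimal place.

Post-stratification weights by population share, not respondent share:
  landline: (300/5,000) × 61.1 = 3.666
  mobile: (1,300/5,000) × 46 = 11.96
  web: (400/5,000) × 41.1 = 3.288
  app: (950/5,000) × 66 = 12.54
  mail: (2,050/5,000) × 67.7 = 27.757
Post-stratified estimate = 59.211 → 59.2%.

59.2%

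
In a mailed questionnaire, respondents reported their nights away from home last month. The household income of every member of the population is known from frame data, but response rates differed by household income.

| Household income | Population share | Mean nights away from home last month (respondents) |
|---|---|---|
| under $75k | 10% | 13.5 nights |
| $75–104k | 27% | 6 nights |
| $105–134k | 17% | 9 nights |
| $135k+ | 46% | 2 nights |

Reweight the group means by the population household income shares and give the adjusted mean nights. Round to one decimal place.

Each cell contributes population-share × respondent value:
  under $75k: 0.1 × 13.5 = 1.35
  $75–104k: 0.27 × 6 = 1.62
  $105–134k: 0.17 × 9 = 1.53
  $135k+: 0.46 × 2 = 0.92
Post-stratified estimate = 5.42 → 5.4.

5.4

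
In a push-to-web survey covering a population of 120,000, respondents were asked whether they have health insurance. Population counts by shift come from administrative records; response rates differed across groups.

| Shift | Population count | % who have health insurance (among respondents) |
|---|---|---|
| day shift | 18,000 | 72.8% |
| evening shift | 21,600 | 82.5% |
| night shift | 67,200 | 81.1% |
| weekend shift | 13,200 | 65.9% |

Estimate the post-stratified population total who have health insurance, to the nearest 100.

Each cell contributes its population count × the respondent rate:
  day shift: 18,000 × 72.8% = 13,104
  evening shift: 21,600 × 82.5% = 17,820
  night shift: 67,200 × 81.1% = 54499.2
  weekend shift: 13,200 × 65.9% = 8698.8
Estimated total = 94,122 → 94,100.

94,100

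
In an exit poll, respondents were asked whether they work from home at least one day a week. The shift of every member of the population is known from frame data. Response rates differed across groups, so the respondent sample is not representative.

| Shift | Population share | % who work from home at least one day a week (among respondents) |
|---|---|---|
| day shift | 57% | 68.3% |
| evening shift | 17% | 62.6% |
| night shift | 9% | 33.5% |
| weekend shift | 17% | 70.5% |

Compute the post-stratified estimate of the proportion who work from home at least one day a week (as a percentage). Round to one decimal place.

64.6%

Reweight to the known shift distribution:
  day shift: 0.57 × 68.3 = 38.931
  evening shift: 0.17 × 62.6 = 10.642
  night shift: 0.09 × 33.5 = 3.015
  weekend shift: 0.17 × 70.5 = 11.985
Post-stratified estimate = 64.573 → 64.6%.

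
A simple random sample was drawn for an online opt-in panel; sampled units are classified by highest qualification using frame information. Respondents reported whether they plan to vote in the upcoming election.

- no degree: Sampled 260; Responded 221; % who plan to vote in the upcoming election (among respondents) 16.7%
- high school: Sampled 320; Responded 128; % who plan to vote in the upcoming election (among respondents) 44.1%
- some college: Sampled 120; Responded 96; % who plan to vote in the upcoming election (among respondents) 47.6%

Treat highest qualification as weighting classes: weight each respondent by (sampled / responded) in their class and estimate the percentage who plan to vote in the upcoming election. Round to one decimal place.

Class response rates: no degree 221/260 = 85%, high school 128/320 = 40%, some college 96/120 = 80%.
With weight = n_sampled/n_responded per class, the weighted class total is n_sampled:
  no degree: 260 × 16.7 = 4342
  high school: 320 × 44.1 = 14,112
  some college: 120 × 47.6 = 5712
Adjusted estimate = 24,166 / 700 = 34.5229 → 34.5%.

34.5%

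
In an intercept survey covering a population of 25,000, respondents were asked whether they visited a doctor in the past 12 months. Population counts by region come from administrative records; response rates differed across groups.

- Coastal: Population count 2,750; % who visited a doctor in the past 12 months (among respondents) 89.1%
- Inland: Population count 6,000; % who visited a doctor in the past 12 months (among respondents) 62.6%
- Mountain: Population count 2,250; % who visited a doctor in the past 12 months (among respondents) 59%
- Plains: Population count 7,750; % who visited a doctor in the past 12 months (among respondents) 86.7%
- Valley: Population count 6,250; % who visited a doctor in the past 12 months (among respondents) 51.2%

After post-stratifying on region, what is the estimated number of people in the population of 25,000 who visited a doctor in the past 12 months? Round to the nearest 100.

17,500

Each cell contributes its population count × the respondent rate:
  Coastal: 2,750 × 89.1% = 2450.25
  Inland: 6,000 × 62.6% = 3756
  Mountain: 2,250 × 59% = 1327.5
  Plains: 7,750 × 86.7% = 6719.25
  Valley: 6,250 × 51.2% = 3200
Estimated total = 17,453 → 17,500.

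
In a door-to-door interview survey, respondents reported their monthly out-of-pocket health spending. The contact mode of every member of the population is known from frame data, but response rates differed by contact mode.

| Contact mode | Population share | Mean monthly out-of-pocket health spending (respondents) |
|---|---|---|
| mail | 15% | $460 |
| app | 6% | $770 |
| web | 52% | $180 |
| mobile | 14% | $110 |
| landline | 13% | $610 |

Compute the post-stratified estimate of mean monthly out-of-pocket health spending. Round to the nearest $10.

Reweight to the known contact mode distribution:
  mail: 0.15 × 460 = 69
  app: 0.06 × 770 = 46.2
  web: 0.52 × 180 = 93.6
  mobile: 0.14 × 110 = 15.4
  landline: 0.13 × 610 = 79.3
Post-stratified estimate = 303.5 → $300.

$300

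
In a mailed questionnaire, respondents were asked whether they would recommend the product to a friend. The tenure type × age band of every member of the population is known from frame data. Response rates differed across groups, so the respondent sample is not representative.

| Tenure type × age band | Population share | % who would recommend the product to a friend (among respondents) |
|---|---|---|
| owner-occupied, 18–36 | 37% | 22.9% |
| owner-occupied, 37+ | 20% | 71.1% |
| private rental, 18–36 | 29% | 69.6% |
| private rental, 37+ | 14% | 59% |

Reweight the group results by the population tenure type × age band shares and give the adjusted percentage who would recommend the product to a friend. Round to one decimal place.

Reweight to the known tenure type × age band distribution:
  owner-occupied, 18–36: 0.37 × 22.9 = 8.473
  owner-occupied, 37+: 0.2 × 71.1 = 14.22
  private rental, 18–36: 0.29 × 69.6 = 20.184
  private rental, 37+: 0.14 × 59 = 8.26
Post-stratified estimate = 51.137 → 51.1%.

51.1%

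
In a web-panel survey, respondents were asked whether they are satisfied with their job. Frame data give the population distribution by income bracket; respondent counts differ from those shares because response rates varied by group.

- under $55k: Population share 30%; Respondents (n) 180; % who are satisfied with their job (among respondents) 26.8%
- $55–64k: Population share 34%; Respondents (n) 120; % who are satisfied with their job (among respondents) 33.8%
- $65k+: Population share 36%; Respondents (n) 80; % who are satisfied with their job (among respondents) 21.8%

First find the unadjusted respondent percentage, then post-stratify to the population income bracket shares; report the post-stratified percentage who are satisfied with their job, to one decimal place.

Unadjusted (pooled respondent) estimate weights by respondent counts:
  (180/380)×26.8 + (120/380)×33.8 + (80/380)×21.8 = 27.9579%
Post-stratifying to population shares instead:
  0.3×26.8 + 0.34×33.8 + 0.36×21.8 = 27.38%

27.4%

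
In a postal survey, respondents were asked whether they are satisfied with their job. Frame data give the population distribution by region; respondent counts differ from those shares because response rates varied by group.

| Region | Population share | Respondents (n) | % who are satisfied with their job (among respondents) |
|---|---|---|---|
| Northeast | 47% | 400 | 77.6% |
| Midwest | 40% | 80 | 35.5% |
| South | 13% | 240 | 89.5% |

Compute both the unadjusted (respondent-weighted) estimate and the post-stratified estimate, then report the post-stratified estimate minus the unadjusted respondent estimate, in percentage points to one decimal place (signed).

-14.6 percentage points

Unadjusted (pooled respondent) estimate weights by respondent counts:
  (400/720)×77.6 + (80/720)×35.5 + (240/720)×89.5 = 76.8889%
Post-stratified estimate weights by population shares:
  0.47×77.6 + 0.4×35.5 + 0.13×89.5 = 62.307%
Difference = 62.307 − 76.8889 = -14.5819 pp.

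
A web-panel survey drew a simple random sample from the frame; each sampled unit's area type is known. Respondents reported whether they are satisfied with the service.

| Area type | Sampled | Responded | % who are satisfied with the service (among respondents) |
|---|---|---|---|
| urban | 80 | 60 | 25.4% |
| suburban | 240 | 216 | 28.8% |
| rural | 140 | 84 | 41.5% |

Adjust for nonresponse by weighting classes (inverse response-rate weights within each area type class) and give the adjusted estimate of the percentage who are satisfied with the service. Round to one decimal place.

32.1%

Class response rates: urban 60/80 = 75%, suburban 216/240 = 90%, rural 84/140 = 60%.
Inverse-response-rate weighting restores each class to its sampled count, so class totals weight by n_sampled:
  urban: 80 × 25.4 = 2032
  suburban: 240 × 28.8 = 6912
  rural: 140 × 41.5 = 5810
Adjusted estimate = 14,754 / 460 = 32.0739 → 32.1%.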